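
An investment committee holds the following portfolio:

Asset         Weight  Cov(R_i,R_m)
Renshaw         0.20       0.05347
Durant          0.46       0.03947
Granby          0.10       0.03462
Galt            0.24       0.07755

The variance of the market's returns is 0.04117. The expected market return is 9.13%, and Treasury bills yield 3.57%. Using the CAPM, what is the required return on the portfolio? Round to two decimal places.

10.45%

β_Renshaw = 0.05347 / 0.04117 = 1.2988
β_Durant = 0.03947 / 0.04117 = 0.9587
β_Granby = 0.03462 / 0.04117 = 0.8409
β_Galt = 0.07755 / 0.04117 = 1.8837
β_P = Σ w_i β_i = 0.20×1.2988 + 0.46×0.9587 + 0.10×0.8409 + 0.24×1.8837 = 1.2369
MRP = 9.13% − 3.57% = 5.56%
E(R_P) = R_f + β_P × MRP = 3.57% + 1.2369 × 5.56% = 10.45%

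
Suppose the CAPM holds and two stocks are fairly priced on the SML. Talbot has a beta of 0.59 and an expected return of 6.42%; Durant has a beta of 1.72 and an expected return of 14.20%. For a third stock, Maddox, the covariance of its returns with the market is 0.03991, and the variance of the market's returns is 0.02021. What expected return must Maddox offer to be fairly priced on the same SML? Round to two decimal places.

15.95%

MRP = (14.20% − 6.42%) / (1.72 − 0.59) = 6.8850%
R_f = 6.42% − 0.59 × 6.8850% = 2.3579%
β_Maddox = Cov / Var(R_m) = 0.03991 / 0.02021 = 1.9748
E(R_Maddox) = R_f + β × MRP = 2.3579% + 1.9748 × 6.8850% = 15.95%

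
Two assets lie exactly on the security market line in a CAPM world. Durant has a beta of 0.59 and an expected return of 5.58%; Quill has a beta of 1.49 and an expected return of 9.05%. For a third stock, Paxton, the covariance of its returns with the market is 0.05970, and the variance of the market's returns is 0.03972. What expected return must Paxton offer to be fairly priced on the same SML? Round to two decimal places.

MRP = (9.05% − 5.58%) / (1.49 − 0.59) = 3.8556%
R_f = 5.58% − 0.59 × 3.8556% = 3.3052%
β_Paxton = Cov / Var(R_m) = 0.05970 / 0.03972 = 1.5030
E(R_Paxton) = R_f + β × MRP = 3.3052% + 1.5030 × 3.8556% = 9.10%

9.10%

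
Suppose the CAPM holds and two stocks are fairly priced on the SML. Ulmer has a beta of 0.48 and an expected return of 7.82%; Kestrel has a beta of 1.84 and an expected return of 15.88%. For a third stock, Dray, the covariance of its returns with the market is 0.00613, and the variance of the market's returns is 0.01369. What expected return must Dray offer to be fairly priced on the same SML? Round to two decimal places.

MRP = (15.88% − 7.82%) / (1.84 − 0.48) = 5.9265%
R_f = 7.82% − 0.48 × 5.9265% = 4.9753%
β_Dray = Cov / Var(R_m) = 0.00613 / 0.01369 = 0.4478
E(R_Dray) = R_f + β × MRP = 4.9753% + 0.4478 × 5.9265% = 7.63%

7.63%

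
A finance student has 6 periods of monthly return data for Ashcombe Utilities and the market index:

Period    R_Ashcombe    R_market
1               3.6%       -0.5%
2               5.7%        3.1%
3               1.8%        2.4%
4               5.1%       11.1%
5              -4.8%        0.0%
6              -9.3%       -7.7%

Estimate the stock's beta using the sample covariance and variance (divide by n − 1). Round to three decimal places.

Mean R_i = (3.6 + 5.7 + 1.8 + 5.1 − 4.8 − 9.3) / 6 = 0.3500%
Mean R_m = (-0.5 + 3.1 + 2.4 + 11.1 + 0.0 − 7.7) / 6 = 1.4000%
Σ(R_i − R̄_i)(R_m − R̄_m) = 145.4700  ⇒  Cov = 145.4700 / 5 = 29.0940
Σ(R_m − R̄_m)² = 186.3600  ⇒  Var(R_m) = 186.3600 / 5 = 37.2720
β = Cov / Var(R_m) = 29.0940 / 37.2720 = 0.7806

0.781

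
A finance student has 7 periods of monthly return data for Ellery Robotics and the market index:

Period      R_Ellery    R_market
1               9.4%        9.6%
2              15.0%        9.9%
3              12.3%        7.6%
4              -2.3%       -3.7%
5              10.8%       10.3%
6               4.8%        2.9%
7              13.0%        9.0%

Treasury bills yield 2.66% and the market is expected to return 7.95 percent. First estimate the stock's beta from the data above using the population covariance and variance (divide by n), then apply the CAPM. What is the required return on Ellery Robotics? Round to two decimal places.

8.36%

Mean R_i = (9.4 + 15.0 + 12.3 − 2.3 + 10.8 + 4.8 + 13.0) / 7 = 9.0000%
Mean R_m = (9.6 + 9.9 + 7.6 − 3.7 + 10.3 + 2.9 + 9.0) / 7 = 6.5143%
Σ(R_i − R̄_i)(R_m − R̄_m) = 172.4900  ⇒  Cov = 172.4900 / 7 = 24.6414
Σ(R_m − R̄_m)² = 160.0686  ⇒  Var(R_m) = 160.0686 / 7 = 22.8669
β = Cov / Var(R_m) = 24.6414 / 22.8669 = 1.0776
MRP = 7.95% − 2.66% = 5.29%
E(R) = R_f + β × MRP = 2.66% + 1.0776 × 5.29% = 8.36%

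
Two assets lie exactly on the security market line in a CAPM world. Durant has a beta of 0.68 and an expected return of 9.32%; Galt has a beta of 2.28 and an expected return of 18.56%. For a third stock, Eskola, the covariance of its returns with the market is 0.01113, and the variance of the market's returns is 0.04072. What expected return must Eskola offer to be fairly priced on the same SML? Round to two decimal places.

MRP = (18.56% − 9.32%) / (2.28 − 0.68) = 5.7750%
R_f = 9.32% − 0.68 × 5.7750% = 5.3930%
β_Eskola = Cov / Var(R_m) = 0.01113 / 0.04072 = 0.2733
E(R_Eskola) = R_f + β × MRP = 5.3930% + 0.2733 × 5.7750% = 6.97%

6.97%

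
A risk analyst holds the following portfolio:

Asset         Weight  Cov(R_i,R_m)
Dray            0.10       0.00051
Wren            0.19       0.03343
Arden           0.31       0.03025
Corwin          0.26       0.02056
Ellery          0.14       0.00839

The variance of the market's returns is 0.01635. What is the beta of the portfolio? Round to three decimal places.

1.364

β_Dray = 0.00051 / 0.01635 = 0.0312
β_Wren = 0.03343 / 0.01635 = 2.0446
β_Arden = 0.03025 / 0.01635 = 1.8502
β_Corwin = 0.02056 / 0.01635 = 1.2575
β_Ellery = 0.00839 / 0.01635 = 0.5131
β_P = Σ w_i β_i = 0.10×0.0312 + 0.19×2.0446 + 0.31×1.8502 + 0.26×1.2575 + 0.14×0.5131 = 1.3639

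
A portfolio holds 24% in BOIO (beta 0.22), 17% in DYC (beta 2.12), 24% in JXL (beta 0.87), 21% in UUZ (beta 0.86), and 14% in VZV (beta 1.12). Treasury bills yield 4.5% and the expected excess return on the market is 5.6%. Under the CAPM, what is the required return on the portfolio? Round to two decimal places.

9.87%

β_P = Σ w_i β_i = 0.24×0.22 + 0.17×2.12 + 0.24×0.87 + 0.21×0.86 + 0.14×1.12 = 0.9594
E(R_P) = R_f + β_P × MRP = 4.5% + 0.9594 × 5.6% = 9.87%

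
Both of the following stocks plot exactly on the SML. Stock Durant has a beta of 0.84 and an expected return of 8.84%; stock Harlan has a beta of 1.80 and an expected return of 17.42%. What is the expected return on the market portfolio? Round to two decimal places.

10.27%

Both satisfy E(R) = R_f + β·MRP, so the slope of the SML is
MRP = (17.42% − 8.84%) / (1.80 − 0.84) = 8.58% / 0.96 = 8.9375%
R_f = E(R_Durant) − β_Durant·MRP = 8.84% − 0.84 × 8.9375% = 1.3325%
E(R_m) = R_f + MRP = 1.3325% + 8.9375% = 10.27%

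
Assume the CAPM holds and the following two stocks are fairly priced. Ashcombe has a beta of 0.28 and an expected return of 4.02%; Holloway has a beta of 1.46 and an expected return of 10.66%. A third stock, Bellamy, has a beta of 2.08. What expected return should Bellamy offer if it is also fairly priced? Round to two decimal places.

14.15%

MRP (SML slope) = (10.66% − 4.02%) / (1.46 − 0.28) = 6.64% / 1.18 = 5.6271%
R_f (intercept) = 4.02% − 0.28 × 5.6271% = 2.4444%
E(R_Bellamy) = R_f + β × MRP = 2.4444% + 2.08 × 5.6271% = 14.15%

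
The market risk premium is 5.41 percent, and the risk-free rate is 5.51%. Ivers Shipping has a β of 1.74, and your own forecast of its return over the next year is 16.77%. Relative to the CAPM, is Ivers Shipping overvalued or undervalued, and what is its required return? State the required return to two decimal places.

Required return = R_f + β·MRP = 5.51% + 1.74 × 5.41% = 14.92%
Forecast 16.77% > required 14.92% → the stock plots above the SML → undervalued.

Undervalued; required return 14.92%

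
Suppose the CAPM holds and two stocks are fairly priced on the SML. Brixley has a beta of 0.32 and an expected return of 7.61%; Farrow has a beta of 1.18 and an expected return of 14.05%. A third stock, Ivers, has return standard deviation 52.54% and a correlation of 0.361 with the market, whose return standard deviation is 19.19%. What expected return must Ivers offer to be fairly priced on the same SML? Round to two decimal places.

MRP = (14.05% − 7.61%) / (1.18 − 0.32) = 7.4884%
R_f = 7.61% − 0.32 × 7.4884% = 5.2137%
β_Ivers = ρ·σ_i/σ_m = 0.361 × 52.54 / 19.19 = 0.9884
E(R_Ivers) = R_f + β × MRP = 5.2137% + 0.9884 × 7.4884% = 12.62%

12.62%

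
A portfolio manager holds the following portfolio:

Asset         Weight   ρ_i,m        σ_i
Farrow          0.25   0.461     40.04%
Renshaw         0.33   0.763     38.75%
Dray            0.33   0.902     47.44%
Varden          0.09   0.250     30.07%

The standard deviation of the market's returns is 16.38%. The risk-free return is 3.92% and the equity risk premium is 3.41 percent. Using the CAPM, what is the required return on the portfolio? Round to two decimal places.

9.99%

β_Farrow = 0.461 × 40.04% / 16.38% = 1.1269
β_Renshaw = 0.763 × 38.75% / 16.38% = 1.8050
β_Dray = 0.902 × 47.44% / 16.38% = 2.6124
β_Varden = 0.250 × 30.07% / 16.38% = 0.4589
β_P = Σ w_i β_i = 0.25×1.1269 + 0.33×1.8050 + 0.33×2.6124 + 0.09×0.4589 = 1.7808
E(R_P) = R_f + β_P × MRP = 3.92% + 1.7808 × 3.41% = 9.99%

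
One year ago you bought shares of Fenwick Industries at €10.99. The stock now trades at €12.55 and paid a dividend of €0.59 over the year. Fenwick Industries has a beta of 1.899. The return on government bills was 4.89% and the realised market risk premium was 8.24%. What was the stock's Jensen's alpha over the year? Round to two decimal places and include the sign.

Realised HPR = (P1 + D1 − P0) / P0 = (12.55 + 0.59 − 10.99) / 10.99 = 2.15 / 10.99 = 19.5632%
CAPM required = R_f + β·MRP = 4.89% + 1.899 × 8.24% = 20.53776%
α = realised − required = 19.5632% − 20.53776% = -0.97%

-0.97%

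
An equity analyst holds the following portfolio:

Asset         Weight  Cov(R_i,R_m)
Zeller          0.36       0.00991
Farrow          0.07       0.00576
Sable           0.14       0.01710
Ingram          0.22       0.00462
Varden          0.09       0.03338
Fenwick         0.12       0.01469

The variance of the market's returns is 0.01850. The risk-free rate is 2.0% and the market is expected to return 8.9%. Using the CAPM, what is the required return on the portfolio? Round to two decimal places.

6.53%

β_Zeller = 0.00991 / 0.01850 = 0.5357
β_Farrow = 0.00576 / 0.01850 = 0.3114
β_Sable = 0.01710 / 0.01850 = 0.9243
β_Ingram = 0.00462 / 0.01850 = 0.2497
β_Varden = 0.03338 / 0.01850 = 1.8043
β_Fenwick = 0.01469 / 0.01850 = 0.7941
β_P = Σ w_i β_i = 0.36×0.5357 + 0.07×0.3114 + 0.14×0.9243 + 0.22×0.2497 + 0.09×1.8043 + 0.12×0.7941 = 0.6567
MRP = 8.9% − 2.0% = 6.90%
E(R_P) = R_f + β_P × MRP = 2.0% + 0.6567 × 6.9% = 6.53%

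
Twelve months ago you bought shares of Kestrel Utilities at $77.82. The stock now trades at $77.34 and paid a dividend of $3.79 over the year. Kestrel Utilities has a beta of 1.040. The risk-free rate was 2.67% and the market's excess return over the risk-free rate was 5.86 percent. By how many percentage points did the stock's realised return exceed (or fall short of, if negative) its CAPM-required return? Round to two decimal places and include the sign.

-4.51%

Realised HPR = (P1 + D1 − P0) / P0 = (77.34 + 3.79 − 77.82) / 77.82 = 3.31 / 77.82 = 4.2534%
CAPM required = R_f + β·MRP = 2.67% + 1.040 × 5.86% = 8.76440%
α = realised − required = 4.2534% − 8.76440% = -4.51%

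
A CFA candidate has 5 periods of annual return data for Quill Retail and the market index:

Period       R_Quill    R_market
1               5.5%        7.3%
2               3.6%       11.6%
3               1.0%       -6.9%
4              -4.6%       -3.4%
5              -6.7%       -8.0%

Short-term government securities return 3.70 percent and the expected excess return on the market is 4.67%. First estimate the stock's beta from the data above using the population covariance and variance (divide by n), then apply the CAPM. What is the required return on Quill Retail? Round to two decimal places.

5.87%

Mean R_i = (5.5 + 3.6 + 1.0 − 4.6 − 6.7) / 5 = -0.2400%
Mean R_m = (7.3 + 11.6 − 6.9 − 3.4 − 8.0) / 5 = 0.1200%
Σ(R_i − R̄_i)(R_m − R̄_m) = 144.3940  ⇒  Cov = 144.3940 / 5 = 28.8788
Σ(R_m − R̄_m)² = 310.9480  ⇒  Var(R_m) = 310.9480 / 5 = 62.1896
β = Cov / Var(R_m) = 28.8788 / 62.1896 = 0.4644
E(R) = R_f + β × MRP = 3.70% + 0.4644 × 4.67% = 5.87%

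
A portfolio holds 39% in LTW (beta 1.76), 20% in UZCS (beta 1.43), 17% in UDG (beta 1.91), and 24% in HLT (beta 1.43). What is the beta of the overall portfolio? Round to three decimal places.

β_P = Σ w_i β_i = 0.39×1.76 + 0.20×1.43 + 0.17×1.91 + 0.24×1.43 = 1.6403

1.640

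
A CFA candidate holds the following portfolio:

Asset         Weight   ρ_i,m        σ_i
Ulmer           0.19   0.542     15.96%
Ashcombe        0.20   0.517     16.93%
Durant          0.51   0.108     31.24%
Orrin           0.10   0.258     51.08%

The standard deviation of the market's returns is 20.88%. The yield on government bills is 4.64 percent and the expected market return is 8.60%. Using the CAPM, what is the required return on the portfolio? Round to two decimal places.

5.86%

β_Ulmer = 0.542 × 15.96% / 20.88% = 0.4143
β_Ashcombe = 0.517 × 16.93% / 20.88% = 0.4192
β_Durant = 0.108 × 31.24% / 20.88% = 0.1616
β_Orrin = 0.258 × 51.08% / 20.88% = 0.6312
β_P = Σ w_i β_i = 0.19×0.4143 + 0.20×0.4192 + 0.51×0.1616 + 0.10×0.6312 = 0.3081
MRP = 8.60% − 4.64% = 3.96%
E(R_P) = R_f + β_P × MRP = 4.64% + 0.3081 × 3.96% = 5.86%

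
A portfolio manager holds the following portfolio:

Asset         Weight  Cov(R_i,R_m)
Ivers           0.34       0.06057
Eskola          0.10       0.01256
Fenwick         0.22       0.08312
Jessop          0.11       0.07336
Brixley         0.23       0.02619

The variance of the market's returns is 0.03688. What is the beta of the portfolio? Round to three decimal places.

1.470

β_Ivers = 0.06057 / 0.03688 = 1.6424
β_Eskola = 0.01256 / 0.03688 = 0.3406
β_Fenwick = 0.08312 / 0.03688 = 2.2538
β_Jessop = 0.07336 / 0.03688 = 1.9892
β_Brixley = 0.02619 / 0.03688 = 0.7101
β_P = Σ w_i β_i = 0.34×1.6424 + 0.10×0.3406 + 0.22×2.2538 + 0.11×1.9892 + 0.23×0.7101 = 1.4704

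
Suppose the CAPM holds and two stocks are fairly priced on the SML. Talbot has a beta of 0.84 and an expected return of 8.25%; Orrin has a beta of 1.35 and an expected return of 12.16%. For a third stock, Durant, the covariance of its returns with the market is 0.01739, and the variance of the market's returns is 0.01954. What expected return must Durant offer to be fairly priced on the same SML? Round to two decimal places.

8.63%

MRP = (12.16% − 8.25%) / (1.35 − 0.84) = 7.6667%
R_f = 8.25% − 0.84 × 7.6667% = 1.8100%
β_Durant = Cov / Var(R_m) = 0.01739 / 0.01954 = 0.8900
E(R_Durant) = R_f + β × MRP = 1.8100% + 0.8900 × 7.6667% = 8.63%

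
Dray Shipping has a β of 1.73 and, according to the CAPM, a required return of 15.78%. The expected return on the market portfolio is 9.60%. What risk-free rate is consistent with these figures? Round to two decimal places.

E(R) = R_f + β(E(R_m) − R_f) = R_f(1 − β) + β·E(R_m)
15.78% = R_f × (1 − 1.73) + 1.73 × 9.60%
15.78% = R_f × -0.73 + 16.6080%
R_f = (15.78% − 16.6080%) / -0.73 = 1.13%

1.13%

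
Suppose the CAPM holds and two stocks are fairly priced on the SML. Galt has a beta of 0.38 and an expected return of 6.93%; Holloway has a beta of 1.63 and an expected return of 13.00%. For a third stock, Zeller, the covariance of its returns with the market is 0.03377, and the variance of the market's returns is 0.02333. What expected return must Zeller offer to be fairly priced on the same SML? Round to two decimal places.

MRP = (13.00% − 6.93%) / (1.63 − 0.38) = 4.8560%
R_f = 6.93% − 0.38 × 4.8560% = 5.0847%
β_Zeller = Cov / Var(R_m) = 0.03377 / 0.02333 = 1.4475
E(R_Zeller) = R_f + β × MRP = 5.0847% + 1.4475 × 4.8560% = 12.11%

12.11%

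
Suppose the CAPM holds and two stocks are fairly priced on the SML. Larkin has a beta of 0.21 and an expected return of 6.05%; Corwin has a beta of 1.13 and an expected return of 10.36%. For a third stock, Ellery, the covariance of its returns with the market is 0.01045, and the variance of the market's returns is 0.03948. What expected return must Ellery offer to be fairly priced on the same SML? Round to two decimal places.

MRP = (10.36% − 6.05%) / (1.13 − 0.21) = 4.6848%
R_f = 6.05% − 0.21 × 4.6848% = 5.0662%
β_Ellery = Cov / Var(R_m) = 0.01045 / 0.03948 = 0.2647
E(R_Ellery) = R_f + β × MRP = 5.0662% + 0.2647 × 4.6848% = 6.31%

6.31%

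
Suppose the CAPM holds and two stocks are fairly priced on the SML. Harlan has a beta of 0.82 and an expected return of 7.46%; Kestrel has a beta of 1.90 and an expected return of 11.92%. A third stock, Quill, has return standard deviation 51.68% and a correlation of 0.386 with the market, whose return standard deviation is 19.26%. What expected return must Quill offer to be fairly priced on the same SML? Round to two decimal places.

MRP = (11.92% − 7.46%) / (1.90 − 0.82) = 4.1296%
R_f = 7.46% − 0.82 × 4.1296% = 4.0737%
β_Quill = ρ·σ_i/σ_m = 0.386 × 51.68 / 19.26 = 1.0357
E(R_Quill) = R_f + β × MRP = 4.0737% + 1.0357 × 4.1296% = 8.35%

8.35%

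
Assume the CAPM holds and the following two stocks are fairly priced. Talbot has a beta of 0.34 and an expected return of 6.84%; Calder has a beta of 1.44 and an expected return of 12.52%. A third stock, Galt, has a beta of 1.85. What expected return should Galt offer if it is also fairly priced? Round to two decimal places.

MRP (SML slope) = (12.52% − 6.84%) / (1.44 − 0.34) = 5.68% / 1.10 = 5.1636%
R_f (intercept) = 6.84% − 0.34 × 5.1636% = 5.0844%
E(R_Galt) = R_f + β × MRP = 5.0844% + 1.85 × 5.1636% = 14.64%

14.64%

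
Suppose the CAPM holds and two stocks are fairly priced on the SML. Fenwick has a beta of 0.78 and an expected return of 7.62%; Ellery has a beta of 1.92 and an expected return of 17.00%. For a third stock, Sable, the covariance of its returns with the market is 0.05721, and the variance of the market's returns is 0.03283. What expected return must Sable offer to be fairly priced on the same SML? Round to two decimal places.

15.54%

MRP = (17.00% − 7.62%) / (1.92 − 0.78) = 8.2281%
R_f = 7.62% − 0.78 × 8.2281% = 1.2021%
β_Sable = Cov / Var(R_m) = 0.05721 / 0.03283 = 1.7426
E(R_Sable) = R_f + β × MRP = 1.2021% + 1.7426 × 8.2281% = 15.54%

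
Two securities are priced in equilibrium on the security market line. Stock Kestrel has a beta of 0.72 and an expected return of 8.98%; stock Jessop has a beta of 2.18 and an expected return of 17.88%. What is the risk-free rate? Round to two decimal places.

Both satisfy E(R) = R_f + β·MRP, so the slope of the SML is
MRP = (17.88% − 8.98%) / (2.18 − 0.72) = 8.90% / 1.46 = 6.0959%
R_f = E(R_Kestrel) − β_Kestrel·MRP = 8.98% − 0.72 × 6.0959% = 4.5910%

4.59%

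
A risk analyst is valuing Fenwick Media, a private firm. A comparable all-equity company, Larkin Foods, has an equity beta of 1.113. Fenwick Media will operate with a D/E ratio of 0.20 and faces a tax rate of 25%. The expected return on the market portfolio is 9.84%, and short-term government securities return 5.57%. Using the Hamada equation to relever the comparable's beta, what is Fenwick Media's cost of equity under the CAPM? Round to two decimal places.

β_L = β_U × [1 + (1 − t)(D/E)] = 1.113 × [1 + (1 − 0.25) × 0.20]
    = 1.113 × [1 + 0.75 × 0.20] = 1.113 × 1.1500 = 1.2800
MRP = 9.84% − 5.57% = 4.27%
E(R) = R_f + β_L × MRP = 5.57% + 1.2800 × 4.27% = 11.04%

11.04%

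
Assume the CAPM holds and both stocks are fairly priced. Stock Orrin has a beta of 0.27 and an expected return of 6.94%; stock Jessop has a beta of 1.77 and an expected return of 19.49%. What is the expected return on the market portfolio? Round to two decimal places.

Both satisfy E(R) = R_f + β·MRP, so the slope of the SML is
MRP = (19.49% − 6.94%) / (1.77 − 0.27) = 12.55% / 1.50 = 8.3667%
R_f = E(R_Orrin) − β_Orrin·MRP = 6.94% − 0.27 × 8.3667% = 4.6810%
E(R_m) = R_f + MRP = 4.6810% + 8.3667% = 13.05%

13.05%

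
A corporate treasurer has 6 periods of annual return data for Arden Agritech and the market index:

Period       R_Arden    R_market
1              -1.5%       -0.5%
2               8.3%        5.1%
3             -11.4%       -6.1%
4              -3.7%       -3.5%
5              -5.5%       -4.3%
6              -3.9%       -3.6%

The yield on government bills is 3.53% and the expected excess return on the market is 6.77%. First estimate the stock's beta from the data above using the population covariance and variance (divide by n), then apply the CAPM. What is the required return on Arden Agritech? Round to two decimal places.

14.20%

Mean R_i = (-1.5 + 8.3 − 11.4 − 3.7 − 5.5 − 3.9) / 6 = -2.9500%
Mean R_m = (-0.5 + 5.1 − 6.1 − 3.5 − 4.3 − 3.6) / 6 = -2.1500%
Σ(R_i − R̄_i)(R_m − R̄_m) = 125.2050  ⇒  Cov = 125.2050 / 6 = 20.8675
Σ(R_m − R̄_m)² = 79.4350  ⇒  Var(R_m) = 79.4350 / 6 = 13.2392
β = Cov / Var(R_m) = 20.8675 / 13.2392 = 1.5762
E(R) = R_f + β × MRP = 3.53% + 1.5762 × 6.77% = 14.20%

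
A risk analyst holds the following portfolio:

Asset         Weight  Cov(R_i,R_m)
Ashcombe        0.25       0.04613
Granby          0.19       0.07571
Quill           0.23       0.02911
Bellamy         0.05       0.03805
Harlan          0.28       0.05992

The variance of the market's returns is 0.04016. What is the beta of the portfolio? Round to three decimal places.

β_Ashcombe = 0.04613 / 0.04016 = 1.1487
β_Granby = 0.07571 / 0.04016 = 1.8852
β_Quill = 0.02911 / 0.04016 = 0.7249
β_Bellamy = 0.03805 / 0.04016 = 0.9475
β_Harlan = 0.05992 / 0.04016 = 1.4920
β_P = Σ w_i β_i = 0.25×1.1487 + 0.19×1.8852 + 0.23×0.7249 + 0.05×0.9475 + 0.28×1.4920 = 1.2772

1.277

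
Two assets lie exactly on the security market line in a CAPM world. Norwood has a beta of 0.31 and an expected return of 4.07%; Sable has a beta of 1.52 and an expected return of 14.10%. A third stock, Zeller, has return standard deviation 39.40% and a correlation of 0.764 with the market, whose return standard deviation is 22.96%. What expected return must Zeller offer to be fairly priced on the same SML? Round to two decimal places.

12.37%

MRP = (14.10% − 4.07%) / (1.52 − 0.31) = 8.2893%
R_f = 4.07% − 0.31 × 8.2893% = 1.5003%
β_Zeller = ρ·σ_i/σ_m = 0.764 × 39.40 / 22.96 = 1.3110
E(R_Zeller) = R_f + β × MRP = 1.5003% + 1.3110 × 8.2893% = 12.37%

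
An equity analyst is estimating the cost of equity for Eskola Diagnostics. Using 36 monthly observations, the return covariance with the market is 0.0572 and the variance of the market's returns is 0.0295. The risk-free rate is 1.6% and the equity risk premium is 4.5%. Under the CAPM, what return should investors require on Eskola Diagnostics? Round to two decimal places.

β = Cov(R_i, R_m) / Var(R_m) = 0.0572 / 0.0295 = 1.9390
E(R) = R_f + β × MRP = 1.6% + 1.9390 × 4.5% = 10.33%

10.33%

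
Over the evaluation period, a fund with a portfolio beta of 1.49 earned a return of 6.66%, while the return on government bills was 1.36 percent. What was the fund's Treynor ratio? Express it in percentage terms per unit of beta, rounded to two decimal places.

Treynor = (R_P − R_f) / β_P = (6.66% − 1.36%) / 1.4900 = 5.30% / 1.4900 = 3.56%

3.56%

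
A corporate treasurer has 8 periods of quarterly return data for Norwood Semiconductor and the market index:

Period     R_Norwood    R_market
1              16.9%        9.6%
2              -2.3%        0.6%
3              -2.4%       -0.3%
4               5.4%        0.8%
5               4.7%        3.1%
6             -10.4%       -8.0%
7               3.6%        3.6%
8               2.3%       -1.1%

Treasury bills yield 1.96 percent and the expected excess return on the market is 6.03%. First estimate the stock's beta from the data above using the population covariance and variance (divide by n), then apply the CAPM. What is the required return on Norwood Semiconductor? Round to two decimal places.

10.90%

Mean R_i = (16.9 − 2.3 − 2.4 + 5.4 + 4.7 − 10.4 + 3.6 + 2.3) / 8 = 2.2250%
Mean R_m = (9.6 + 0.6 − 0.3 + 0.8 + 3.1 − 8.0 + 3.6 − 1.1) / 8 = 1.0375%
Σ(R_i − R̄_i)(R_m − R̄_m) = 255.6325  ⇒  Cov = 255.6325 / 8 = 31.9541
Σ(R_m − R̄_m)² = 172.4188  ⇒  Var(R_m) = 172.4188 / 8 = 21.5524
β = Cov / Var(R_m) = 31.9541 / 21.5524 = 1.4826
E(R) = R_f + β × MRP = 1.96% + 1.4826 × 6.03% = 10.90%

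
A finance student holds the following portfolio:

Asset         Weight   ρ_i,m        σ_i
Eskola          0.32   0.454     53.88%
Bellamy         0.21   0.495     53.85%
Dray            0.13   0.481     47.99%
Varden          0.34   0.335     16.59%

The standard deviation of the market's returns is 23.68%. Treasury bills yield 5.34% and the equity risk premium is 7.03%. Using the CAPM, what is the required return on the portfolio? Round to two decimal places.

β_Eskola = 0.454 × 53.88% / 23.68% = 1.0330
β_Bellamy = 0.495 × 53.85% / 23.68% = 1.1257
β_Dray = 0.481 × 47.99% / 23.68% = 0.9748
β_Varden = 0.335 × 16.59% / 23.68% = 0.2347
β_P = Σ w_i β_i = 0.32×1.0330 + 0.21×1.1257 + 0.13×0.9748 + 0.34×0.2347 = 0.7735
E(R_P) = R_f + β_P × MRP = 5.34% + 0.7735 × 7.03% = 10.78%

10.78%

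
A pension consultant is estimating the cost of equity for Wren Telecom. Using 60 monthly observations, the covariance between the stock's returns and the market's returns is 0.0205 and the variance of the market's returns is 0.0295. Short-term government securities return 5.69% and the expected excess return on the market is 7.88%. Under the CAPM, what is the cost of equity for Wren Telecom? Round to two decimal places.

11.17%

β = Cov(R_i, R_m) / Var(R_m) = 0.0205 / 0.0295 = 0.6949
E(R) = R_f + β × MRP = 5.69% + 0.6949 × 7.88% = 11.17%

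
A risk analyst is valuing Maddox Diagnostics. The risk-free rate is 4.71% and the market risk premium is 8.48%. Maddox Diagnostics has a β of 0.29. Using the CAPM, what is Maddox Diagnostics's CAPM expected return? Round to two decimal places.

7.17%

E(R) = R_f + β × MRP = 4.71% + 0.29 × 8.48% = 7.17%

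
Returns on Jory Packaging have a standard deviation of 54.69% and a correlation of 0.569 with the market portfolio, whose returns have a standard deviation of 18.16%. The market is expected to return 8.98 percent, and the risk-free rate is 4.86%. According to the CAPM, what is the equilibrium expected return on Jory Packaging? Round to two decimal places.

11.92%

β = ρ × σ_i / σ_m = 0.569 × 54.69% / 18.16% = 1.7136
MRP = 8.98% − 4.86% = 4.12%
E(R) = 4.86% + 1.7136 × 4.12% = 11.92%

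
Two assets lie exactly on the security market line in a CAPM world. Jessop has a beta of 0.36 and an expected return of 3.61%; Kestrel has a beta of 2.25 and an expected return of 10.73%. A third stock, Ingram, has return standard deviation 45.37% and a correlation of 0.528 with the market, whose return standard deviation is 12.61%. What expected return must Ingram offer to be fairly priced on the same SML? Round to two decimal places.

9.41%

MRP = (10.73% − 3.61%) / (2.25 − 0.36) = 3.7672%
R_f = 3.61% − 0.36 × 3.7672% = 2.2538%
β_Ingram = ρ·σ_i/σ_m = 0.528 × 45.37 / 12.61 = 1.8997
E(R_Ingram) = R_f + β × MRP = 2.2538% + 1.8997 × 3.7672% = 9.41%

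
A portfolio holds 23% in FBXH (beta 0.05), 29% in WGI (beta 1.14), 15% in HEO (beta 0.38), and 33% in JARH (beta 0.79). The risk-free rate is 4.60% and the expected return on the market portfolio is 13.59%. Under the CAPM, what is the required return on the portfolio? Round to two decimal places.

10.53%

β_P = Σ w_i β_i = 0.23×0.05 + 0.29×1.14 + 0.15×0.38 + 0.33×0.79 = 0.6598
MRP = 13.59% − 4.60% = 8.99%
E(R_P) = R_f + β_P × MRP = 4.60% + 0.6598 × 8.99% = 10.53%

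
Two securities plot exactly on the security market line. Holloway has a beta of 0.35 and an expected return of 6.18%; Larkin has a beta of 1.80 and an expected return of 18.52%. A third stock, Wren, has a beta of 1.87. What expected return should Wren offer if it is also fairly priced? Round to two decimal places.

19.12%

MRP (SML slope) = (18.52% − 6.18%) / (1.80 − 0.35) = 12.34% / 1.45 = 8.5103%
R_f (intercept) = 6.18% − 0.35 × 8.5103% = 3.2014%
E(R_Wren) = R_f + β × MRP = 3.2014% + 1.87 × 8.5103% = 19.12%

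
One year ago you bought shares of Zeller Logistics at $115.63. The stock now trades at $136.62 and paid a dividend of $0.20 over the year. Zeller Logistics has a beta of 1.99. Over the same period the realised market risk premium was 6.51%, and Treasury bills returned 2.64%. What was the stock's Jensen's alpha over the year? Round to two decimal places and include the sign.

Realised HPR = (P1 + D1 − P0) / P0 = (136.62 + 0.20 − 115.63) / 115.63 = 21.19 / 115.63 = 18.3257%
CAPM required = R_f + β·MRP = 2.64% + 1.99 × 6.51% = 15.5949%
α = realised − required = 18.3257% − 15.5949% = +2.73%

+2.73%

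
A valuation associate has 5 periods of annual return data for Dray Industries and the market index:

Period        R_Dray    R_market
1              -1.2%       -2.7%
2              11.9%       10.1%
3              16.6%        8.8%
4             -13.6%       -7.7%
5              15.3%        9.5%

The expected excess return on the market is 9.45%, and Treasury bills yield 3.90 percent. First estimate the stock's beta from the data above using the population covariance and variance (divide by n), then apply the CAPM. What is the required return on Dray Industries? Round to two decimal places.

18.35%

Mean R_i = (-1.2 + 11.9 + 16.6 − 13.6 + 15.3) / 5 = 5.8000%
Mean R_m = (-2.7 + 10.1 + 8.8 − 7.7 + 9.5) / 5 = 3.6000%
Σ(R_i − R̄_i)(R_m − R̄_m) = 415.1800  ⇒  Cov = 415.1800 / 5 = 83.0360
Σ(R_m − R̄_m)² = 271.4800  ⇒  Var(R_m) = 271.4800 / 5 = 54.2960
β = Cov / Var(R_m) = 83.0360 / 54.2960 = 1.5293
E(R) = R_f + β × MRP = 3.90% + 1.5293 × 9.45% = 18.35%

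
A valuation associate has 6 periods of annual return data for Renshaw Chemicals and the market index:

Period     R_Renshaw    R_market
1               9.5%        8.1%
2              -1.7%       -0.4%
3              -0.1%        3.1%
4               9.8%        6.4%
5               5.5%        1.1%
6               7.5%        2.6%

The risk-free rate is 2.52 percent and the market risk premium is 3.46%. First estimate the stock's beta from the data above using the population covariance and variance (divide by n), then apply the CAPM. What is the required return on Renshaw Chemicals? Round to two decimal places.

6.51%

Mean R_i = (9.5 − 1.7 − 0.1 + 9.8 + 5.5 + 7.5) / 6 = 5.0833%
Mean R_m = (8.1 − 0.4 + 3.1 + 6.4 + 1.1 + 2.6) / 6 = 3.4833%
Σ(R_i − R̄_i)(R_m − R̄_m) = 59.3483  ⇒  Cov = 59.3483 / 6 = 9.8914
Σ(R_m − R̄_m)² = 51.5083  ⇒  Var(R_m) = 51.5083 / 6 = 8.5847
β = Cov / Var(R_m) = 9.8914 / 8.5847 = 1.1522
E(R) = R_f + β × MRP = 2.52% + 1.1522 × 3.46% = 6.51%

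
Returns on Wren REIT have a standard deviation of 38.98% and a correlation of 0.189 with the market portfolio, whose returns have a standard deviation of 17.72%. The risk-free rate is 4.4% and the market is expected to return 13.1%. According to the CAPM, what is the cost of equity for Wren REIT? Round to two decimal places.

β = ρ × σ_i / σ_m = 0.189 × 38.98% / 17.72% = 0.4158
MRP = 13.1% − 4.4% = 8.70%
E(R) = 4.4% + 0.4158 × 8.7% = 8.02%

8.02%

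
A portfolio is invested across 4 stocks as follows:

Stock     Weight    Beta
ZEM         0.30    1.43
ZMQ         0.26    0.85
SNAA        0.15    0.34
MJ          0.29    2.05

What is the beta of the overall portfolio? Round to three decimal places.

1.296

β_P = Σ w_i β_i = 0.30×1.43 + 0.26×0.85 + 0.15×0.34 + 0.29×2.05 = 1.2955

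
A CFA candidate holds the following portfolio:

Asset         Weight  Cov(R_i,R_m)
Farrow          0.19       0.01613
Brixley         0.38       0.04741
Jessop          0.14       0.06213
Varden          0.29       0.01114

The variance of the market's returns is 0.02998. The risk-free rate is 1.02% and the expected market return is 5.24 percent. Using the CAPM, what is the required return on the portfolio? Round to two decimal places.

5.67%

β_Farrow = 0.01613 / 0.02998 = 0.5380
β_Brixley = 0.04741 / 0.02998 = 1.5814
β_Jessop = 0.06213 / 0.02998 = 2.0724
β_Varden = 0.01114 / 0.02998 = 0.3716
β_P = Σ w_i β_i = 0.19×0.5380 + 0.38×1.5814 + 0.14×2.0724 + 0.29×0.3716 = 1.1011
MRP = 5.24% − 1.02% = 4.22%
E(R_P) = R_f + β_P × MRP = 1.02% + 1.1011 × 4.22% = 5.67%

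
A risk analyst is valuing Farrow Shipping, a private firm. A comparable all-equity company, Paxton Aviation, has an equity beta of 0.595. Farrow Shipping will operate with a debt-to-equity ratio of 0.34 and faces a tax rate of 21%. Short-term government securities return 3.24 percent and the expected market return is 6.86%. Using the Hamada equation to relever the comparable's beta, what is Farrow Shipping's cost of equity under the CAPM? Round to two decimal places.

5.97%

β_L = β_U × [1 + (1 − t)(D/E)] = 0.595 × [1 + (1 − 0.21) × 0.34]
    = 0.595 × [1 + 0.79 × 0.34] = 0.595 × 1.2686 = 0.7548
MRP = 6.86% − 3.24% = 3.62%
E(R) = R_f + β_L × MRP = 3.24% + 0.7548 × 3.62% = 5.97%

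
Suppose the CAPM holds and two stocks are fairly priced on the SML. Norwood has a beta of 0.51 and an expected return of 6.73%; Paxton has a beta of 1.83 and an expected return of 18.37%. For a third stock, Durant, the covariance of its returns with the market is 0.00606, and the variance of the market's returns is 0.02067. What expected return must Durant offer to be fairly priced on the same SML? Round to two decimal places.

MRP = (18.37% − 6.73%) / (1.83 − 0.51) = 8.8182%
R_f = 6.73% − 0.51 × 8.8182% = 2.2327%
β_Durant = Cov / Var(R_m) = 0.00606 / 0.02067 = 0.2932
E(R_Durant) = R_f + β × MRP = 2.2327% + 0.2932 × 8.8182% = 4.82%

4.82%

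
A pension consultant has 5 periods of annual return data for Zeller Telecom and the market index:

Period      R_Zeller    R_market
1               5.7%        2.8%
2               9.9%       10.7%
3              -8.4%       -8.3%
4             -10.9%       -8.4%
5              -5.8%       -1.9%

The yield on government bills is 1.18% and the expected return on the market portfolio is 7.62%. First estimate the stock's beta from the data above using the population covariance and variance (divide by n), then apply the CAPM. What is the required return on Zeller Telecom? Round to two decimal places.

8.22%

Mean R_i = (5.7 + 9.9 − 8.4 − 10.9 − 5.8) / 5 = -1.9000%
Mean R_m = (2.8 + 10.7 − 8.3 − 8.4 − 1.9) / 5 = -1.0200%
Σ(R_i − R̄_i)(R_m − R̄_m) = 284.5000  ⇒  Cov = 284.5000 / 5 = 56.9000
Σ(R_m − R̄_m)² = 260.1880  ⇒  Var(R_m) = 260.1880 / 5 = 52.0376
β = Cov / Var(R_m) = 56.9000 / 52.0376 = 1.0934
MRP = 7.62% − 1.18% = 6.44%
E(R) = R_f + β × MRP = 1.18% + 1.0934 × 6.44% = 8.22%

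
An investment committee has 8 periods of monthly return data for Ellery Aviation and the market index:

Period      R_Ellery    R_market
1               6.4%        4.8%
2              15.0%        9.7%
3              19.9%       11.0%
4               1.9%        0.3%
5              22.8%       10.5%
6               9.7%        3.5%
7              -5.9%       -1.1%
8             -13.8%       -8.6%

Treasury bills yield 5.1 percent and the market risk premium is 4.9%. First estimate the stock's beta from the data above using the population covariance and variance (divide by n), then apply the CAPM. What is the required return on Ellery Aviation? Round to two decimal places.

13.96%

Mean R_i = (6.4 + 15.0 + 19.9 + 1.9 + 22.8 + 9.7 − 5.9 − 13.8) / 8 = 7.0000%
Mean R_m = (4.8 + 9.7 + 11.0 + 0.3 + 10.5 + 3.5 − 1.1 − 8.6) / 8 = 3.7625%
Σ(R_i − R̄_i)(R_m − R̄_m) = 583.5100  ⇒  Cov = 583.5100 / 8 = 72.9388
Σ(R_m − R̄_m)² = 322.6388  ⇒  Var(R_m) = 322.6388 / 8 = 40.3299
β = Cov / Var(R_m) = 72.9388 / 40.3299 = 1.8086
E(R) = R_f + β × MRP = 5.1% + 1.8086 × 4.9% = 13.96%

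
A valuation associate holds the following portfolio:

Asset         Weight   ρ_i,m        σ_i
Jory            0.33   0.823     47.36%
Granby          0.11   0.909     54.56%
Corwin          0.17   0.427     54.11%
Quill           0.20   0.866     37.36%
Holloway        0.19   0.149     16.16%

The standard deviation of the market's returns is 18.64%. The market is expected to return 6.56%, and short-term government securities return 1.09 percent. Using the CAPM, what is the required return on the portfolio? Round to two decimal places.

β_Jory = 0.823 × 47.36% / 18.64% = 2.0911
β_Granby = 0.909 × 54.56% / 18.64% = 2.6607
β_Corwin = 0.427 × 54.11% / 18.64% = 1.2395
β_Quill = 0.866 × 37.36% / 18.64% = 1.7357
β_Holloway = 0.149 × 16.16% / 18.64% = 0.1292
β_P = Σ w_i β_i = 0.33×2.0911 + 0.11×2.6607 + 0.17×1.2395 + 0.20×1.7357 + 0.19×0.1292 = 1.5651
MRP = 6.56% − 1.09% = 5.47%
E(R_P) = R_f + β_P × MRP = 1.09% + 1.5651 × 5.47% = 9.65%

9.65%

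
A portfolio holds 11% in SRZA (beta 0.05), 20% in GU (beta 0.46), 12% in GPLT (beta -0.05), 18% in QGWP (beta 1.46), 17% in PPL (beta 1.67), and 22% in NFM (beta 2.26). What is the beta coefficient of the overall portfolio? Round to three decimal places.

1.135

β_P = Σ w_i β_i = 0.11×0.05 + 0.20×0.46 + 0.12×-0.05 + 0.18×1.46 + 0.17×1.67 + 0.22×2.26 = 1.1354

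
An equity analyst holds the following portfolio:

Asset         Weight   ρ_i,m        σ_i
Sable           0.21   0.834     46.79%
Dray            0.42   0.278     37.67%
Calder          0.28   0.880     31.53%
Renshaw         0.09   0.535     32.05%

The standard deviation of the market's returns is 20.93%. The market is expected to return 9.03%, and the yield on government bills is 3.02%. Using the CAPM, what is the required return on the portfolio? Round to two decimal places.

β_Sable = 0.834 × 46.79% / 20.93% = 1.8644
β_Dray = 0.278 × 37.67% / 20.93% = 0.5003
β_Calder = 0.880 × 31.53% / 20.93% = 1.3257
β_Renshaw = 0.535 × 32.05% / 20.93% = 0.8192
β_P = Σ w_i β_i = 0.21×1.8644 + 0.42×0.5003 + 0.28×1.3257 + 0.09×0.8192 = 1.0466
MRP = 9.03% − 3.02% = 6.01%
E(R_P) = R_f + β_P × MRP = 3.02% + 1.0466 × 6.01% = 9.31%

9.31%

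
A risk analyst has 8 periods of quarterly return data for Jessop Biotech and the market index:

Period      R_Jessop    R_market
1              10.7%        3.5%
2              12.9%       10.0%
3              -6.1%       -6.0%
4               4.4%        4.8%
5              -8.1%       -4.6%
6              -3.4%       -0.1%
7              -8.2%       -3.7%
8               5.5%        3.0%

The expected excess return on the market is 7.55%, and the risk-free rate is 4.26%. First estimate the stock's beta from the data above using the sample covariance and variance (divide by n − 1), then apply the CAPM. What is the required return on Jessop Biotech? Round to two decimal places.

Mean R_i = (10.7 + 12.9 − 6.1 + 4.4 − 8.1 − 3.4 − 8.2 + 5.5) / 8 = 0.9625%
Mean R_m = (3.5 + 10.0 − 6.0 + 4.8 − 4.6 − 0.1 − 3.7 + 3.0) / 8 = 0.8625%
Σ(R_i − R̄_i)(R_m − R̄_m) = 301.9688  ⇒  Cov = 301.9688 / 7 = 43.1384
Σ(R_m − R̄_m)² = 209.1988  ⇒  Var(R_m) = 209.1988 / 7 = 29.8855
β = Cov / Var(R_m) = 43.1384 / 29.8855 = 1.4435
E(R) = R_f + β × MRP = 4.26% + 1.4435 × 7.55% = 15.16%

15.16%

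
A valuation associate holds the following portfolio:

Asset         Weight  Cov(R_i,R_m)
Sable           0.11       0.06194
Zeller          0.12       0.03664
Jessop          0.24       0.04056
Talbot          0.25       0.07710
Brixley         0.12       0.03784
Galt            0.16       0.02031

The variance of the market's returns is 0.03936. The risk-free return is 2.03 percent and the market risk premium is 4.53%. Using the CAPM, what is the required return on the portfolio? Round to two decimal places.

β_Sable = 0.06194 / 0.03936 = 1.5737
β_Zeller = 0.03664 / 0.03936 = 0.9309
β_Jessop = 0.04056 / 0.03936 = 1.0305
β_Talbot = 0.07710 / 0.03936 = 1.9588
β_Brixley = 0.03784 / 0.03936 = 0.9614
β_Galt = 0.02031 / 0.03936 = 0.5160
β_P = Σ w_i β_i = 0.11×1.5737 + 0.12×0.9309 + 0.24×1.0305 + 0.25×1.9588 + 0.12×0.9614 + 0.16×0.5160 = 1.2198
E(R_P) = R_f + β_P × MRP = 2.03% + 1.2198 × 4.53% = 7.56%

7.56%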